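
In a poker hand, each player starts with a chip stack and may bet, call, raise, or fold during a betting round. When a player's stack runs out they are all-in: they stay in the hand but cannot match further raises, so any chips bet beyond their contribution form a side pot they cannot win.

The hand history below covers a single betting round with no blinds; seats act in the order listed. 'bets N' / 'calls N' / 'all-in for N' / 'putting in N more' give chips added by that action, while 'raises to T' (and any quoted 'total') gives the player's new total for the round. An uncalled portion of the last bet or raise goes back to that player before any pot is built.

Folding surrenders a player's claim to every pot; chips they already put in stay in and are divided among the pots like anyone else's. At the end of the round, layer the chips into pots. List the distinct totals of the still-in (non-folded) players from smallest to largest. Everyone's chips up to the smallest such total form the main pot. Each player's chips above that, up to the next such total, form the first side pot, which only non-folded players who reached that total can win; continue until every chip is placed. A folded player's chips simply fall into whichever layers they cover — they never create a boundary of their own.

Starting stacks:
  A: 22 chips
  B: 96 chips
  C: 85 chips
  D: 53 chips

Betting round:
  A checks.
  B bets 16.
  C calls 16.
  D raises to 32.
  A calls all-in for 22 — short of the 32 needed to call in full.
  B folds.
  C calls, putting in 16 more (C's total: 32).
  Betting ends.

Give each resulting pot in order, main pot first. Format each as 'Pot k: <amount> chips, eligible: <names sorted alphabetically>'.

Pot 1: 82 chips, eligible: A, C, D
Pot 2: 20 chips, eligible: C, D

Derivation:
Contributions: A=22, B=16, C=32, D=32
Folded: B
Pot levels (distinct totals of non-folded players): 22, 32
Layer 1-22: A 22 + B 16 + C 22 + D 22 = 82 chips; eligible A, C, D
Layer 23-32: 10 each from C, D = 10*2 = 20 chips; eligible C, D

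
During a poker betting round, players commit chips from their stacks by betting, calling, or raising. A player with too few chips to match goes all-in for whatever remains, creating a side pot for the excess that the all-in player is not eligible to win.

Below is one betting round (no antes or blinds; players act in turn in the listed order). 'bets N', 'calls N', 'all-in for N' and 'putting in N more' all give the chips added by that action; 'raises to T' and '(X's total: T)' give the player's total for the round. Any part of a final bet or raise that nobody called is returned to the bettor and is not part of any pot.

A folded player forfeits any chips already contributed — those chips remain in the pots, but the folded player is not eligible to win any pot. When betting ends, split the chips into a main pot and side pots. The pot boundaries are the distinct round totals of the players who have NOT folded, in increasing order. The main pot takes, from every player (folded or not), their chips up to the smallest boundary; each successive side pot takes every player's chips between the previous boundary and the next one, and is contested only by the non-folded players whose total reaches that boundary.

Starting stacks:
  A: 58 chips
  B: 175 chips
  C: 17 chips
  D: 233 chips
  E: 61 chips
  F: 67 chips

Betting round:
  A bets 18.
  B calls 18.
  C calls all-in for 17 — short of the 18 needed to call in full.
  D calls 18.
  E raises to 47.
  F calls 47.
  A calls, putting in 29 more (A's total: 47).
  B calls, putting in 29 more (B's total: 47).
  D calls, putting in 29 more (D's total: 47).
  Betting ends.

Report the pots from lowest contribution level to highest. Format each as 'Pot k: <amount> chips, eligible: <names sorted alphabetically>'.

Pot 1: 102 chips, eligible: A, B, C, D, E, F
Pot 2: 150 chips, eligible: A, B, D, E, F

Derivation:
Contributions: A=47, B=47, C=17, D=47, E=47, F=47
Pot levels (distinct totals of non-folded players): 17, 47
Layer 1-17: 17 each from A, B, C, D, E, F = 17*6 = 102 chips; eligible A, B, C, D, E, F
Layer 18-47: 30 each from A, B, D, E, F = 30*5 = 150 chips; eligible A, B, D, E, F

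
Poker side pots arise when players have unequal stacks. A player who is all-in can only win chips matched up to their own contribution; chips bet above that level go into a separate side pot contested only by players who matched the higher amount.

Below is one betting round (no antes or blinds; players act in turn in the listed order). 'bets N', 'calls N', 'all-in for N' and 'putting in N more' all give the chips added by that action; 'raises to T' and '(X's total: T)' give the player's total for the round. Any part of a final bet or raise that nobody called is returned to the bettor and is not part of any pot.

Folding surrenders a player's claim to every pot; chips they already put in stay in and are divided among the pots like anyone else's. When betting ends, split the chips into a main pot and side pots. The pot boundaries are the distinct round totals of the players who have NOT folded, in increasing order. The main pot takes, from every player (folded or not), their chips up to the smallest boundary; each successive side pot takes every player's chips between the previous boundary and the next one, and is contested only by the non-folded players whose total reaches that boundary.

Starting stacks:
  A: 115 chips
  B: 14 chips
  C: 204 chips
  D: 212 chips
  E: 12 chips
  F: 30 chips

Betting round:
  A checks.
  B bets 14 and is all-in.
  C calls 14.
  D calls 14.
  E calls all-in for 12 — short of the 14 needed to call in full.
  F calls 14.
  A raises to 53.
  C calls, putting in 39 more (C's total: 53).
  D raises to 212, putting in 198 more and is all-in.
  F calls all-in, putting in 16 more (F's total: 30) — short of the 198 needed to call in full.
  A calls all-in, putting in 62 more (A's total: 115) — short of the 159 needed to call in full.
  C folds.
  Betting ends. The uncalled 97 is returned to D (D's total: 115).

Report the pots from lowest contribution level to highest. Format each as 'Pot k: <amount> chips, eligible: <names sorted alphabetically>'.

Pot 1: 72 chips, eligible: A, B, D, E, F
Pot 2: 10 chips, eligible: A, B, D, F
Pot 3: 64 chips, eligible: A, D, F
Pot 4: 193 chips, eligible: A, D

Derivation:
Contributions (after 97 returned to D): A=115, B=14, C=53, D=115, E=12, F=30
Folded: C
Pot levels (distinct totals of non-folded players): 12, 14, 30, 115
Layer 1-12: 12 each from A, B, C, D, E, F = 12*6 = 72 chips; eligible A, B, D, E, F
Layer 13-14: 2 each from A, B, C, D, F = 2*5 = 10 chips; eligible A, B, D, F
Layer 15-30: 16 each from A, C, D, F = 16*4 = 64 chips; eligible A, D, F
Layer 31-115: A 85 + C 23 + D 85 = 193 chips; eligible A, D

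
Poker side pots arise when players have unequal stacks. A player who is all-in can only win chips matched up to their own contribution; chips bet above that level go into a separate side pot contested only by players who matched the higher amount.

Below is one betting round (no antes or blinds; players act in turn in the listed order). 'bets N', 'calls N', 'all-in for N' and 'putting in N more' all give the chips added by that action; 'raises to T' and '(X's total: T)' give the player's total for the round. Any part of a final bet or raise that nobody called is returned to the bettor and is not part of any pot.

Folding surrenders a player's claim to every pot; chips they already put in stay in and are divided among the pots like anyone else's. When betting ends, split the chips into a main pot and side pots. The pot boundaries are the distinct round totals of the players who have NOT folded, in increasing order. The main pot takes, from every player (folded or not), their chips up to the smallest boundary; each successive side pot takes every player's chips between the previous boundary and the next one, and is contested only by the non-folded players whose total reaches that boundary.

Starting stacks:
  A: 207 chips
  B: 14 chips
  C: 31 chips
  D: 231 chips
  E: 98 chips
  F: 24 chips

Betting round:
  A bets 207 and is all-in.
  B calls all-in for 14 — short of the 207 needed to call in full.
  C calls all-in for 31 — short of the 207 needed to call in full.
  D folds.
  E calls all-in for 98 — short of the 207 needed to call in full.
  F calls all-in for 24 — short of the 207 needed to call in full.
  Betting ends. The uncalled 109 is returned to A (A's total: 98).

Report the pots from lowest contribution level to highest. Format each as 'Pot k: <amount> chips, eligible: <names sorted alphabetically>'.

Pot 1: 70 chips, eligible: A, B, C, E, F
Pot 2: 40 chips, eligible: A, C, E, F
Pot 3: 21 chips, eligible: A, C, E
Pot 4: 134 chips, eligible: A, E

Derivation:
Contributions (after 109 returned to A): A=98, B=14, C=31, E=98, F=24
Folded: D
Pot levels (distinct totals of non-folded players): 14, 24, 31, 98
Layer 1-14: 14 each from A, B, C, E, F = 14*5 = 70 chips; eligible A, B, C, E, F
Layer 15-24: 10 each from A, C, E, F = 10*4 = 40 chips; eligible A, C, E, F
Layer 25-31: 7 each from A, C, E = 7*3 = 21 chips; eligible A, C, E
Layer 32-98: 67 each from A, E = 67*2 = 134 chips; eligible A, E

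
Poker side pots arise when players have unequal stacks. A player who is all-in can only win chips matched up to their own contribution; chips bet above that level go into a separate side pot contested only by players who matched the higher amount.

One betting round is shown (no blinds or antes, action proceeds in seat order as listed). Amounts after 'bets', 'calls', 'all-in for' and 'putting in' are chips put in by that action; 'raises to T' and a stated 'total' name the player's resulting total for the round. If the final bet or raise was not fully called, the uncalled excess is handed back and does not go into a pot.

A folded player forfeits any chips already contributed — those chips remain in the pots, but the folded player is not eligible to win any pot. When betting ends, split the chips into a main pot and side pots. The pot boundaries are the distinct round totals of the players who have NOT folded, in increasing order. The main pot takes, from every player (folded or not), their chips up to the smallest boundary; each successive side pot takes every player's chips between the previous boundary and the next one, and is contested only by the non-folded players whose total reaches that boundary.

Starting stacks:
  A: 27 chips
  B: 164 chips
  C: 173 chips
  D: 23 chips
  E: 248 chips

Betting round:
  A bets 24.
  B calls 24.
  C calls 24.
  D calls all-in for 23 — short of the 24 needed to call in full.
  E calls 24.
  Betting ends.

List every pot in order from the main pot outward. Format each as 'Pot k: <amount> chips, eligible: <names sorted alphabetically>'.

Pot 1: 115 chips, eligible: A, B, C, D, E
Pot 2: 4 chips, eligible: A, B, C, E

Derivation:
Contributions: A=24, B=24, C=24, D=23, E=24
Pot levels (distinct totals of non-folded players): 23, 24
Layer 1-23: 23 each from A, B, C, D, E = 23*5 = 115 chips; eligible A, B, C, D, E
Layer 24-24: 1 each from A, B, C, E = 1*4 = 4 chips; eligible A, B, C, E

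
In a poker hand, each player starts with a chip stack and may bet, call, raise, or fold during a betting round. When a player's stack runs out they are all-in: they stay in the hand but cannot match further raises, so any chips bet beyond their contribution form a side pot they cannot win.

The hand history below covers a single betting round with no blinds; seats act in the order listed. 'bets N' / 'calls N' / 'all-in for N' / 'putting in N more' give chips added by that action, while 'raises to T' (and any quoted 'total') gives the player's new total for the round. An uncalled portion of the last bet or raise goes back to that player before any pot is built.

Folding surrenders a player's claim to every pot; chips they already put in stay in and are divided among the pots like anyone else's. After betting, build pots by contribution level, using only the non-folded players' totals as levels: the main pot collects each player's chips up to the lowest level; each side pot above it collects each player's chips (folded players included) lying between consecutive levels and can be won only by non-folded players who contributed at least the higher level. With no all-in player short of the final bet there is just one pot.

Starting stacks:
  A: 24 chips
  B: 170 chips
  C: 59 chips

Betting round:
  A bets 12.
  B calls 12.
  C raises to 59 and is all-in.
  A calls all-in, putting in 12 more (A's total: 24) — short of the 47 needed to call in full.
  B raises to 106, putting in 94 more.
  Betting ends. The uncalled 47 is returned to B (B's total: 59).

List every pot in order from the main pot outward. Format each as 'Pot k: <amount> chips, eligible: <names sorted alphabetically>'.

Pot 1: 72 chips, eligible: A, B, C
Pot 2: 70 chips, eligible: B, C

Derivation:
Contributions (after 47 returned to B): A=24, B=59, C=59
Pot levels (distinct totals of non-folded players): 24, 59
Layer 1-24: 24 each from A, B, C = 24*3 = 72 chips; eligible A, B, C
Layer 25-59: 35 each from B, C = 35*2 = 70 chips; eligible B, C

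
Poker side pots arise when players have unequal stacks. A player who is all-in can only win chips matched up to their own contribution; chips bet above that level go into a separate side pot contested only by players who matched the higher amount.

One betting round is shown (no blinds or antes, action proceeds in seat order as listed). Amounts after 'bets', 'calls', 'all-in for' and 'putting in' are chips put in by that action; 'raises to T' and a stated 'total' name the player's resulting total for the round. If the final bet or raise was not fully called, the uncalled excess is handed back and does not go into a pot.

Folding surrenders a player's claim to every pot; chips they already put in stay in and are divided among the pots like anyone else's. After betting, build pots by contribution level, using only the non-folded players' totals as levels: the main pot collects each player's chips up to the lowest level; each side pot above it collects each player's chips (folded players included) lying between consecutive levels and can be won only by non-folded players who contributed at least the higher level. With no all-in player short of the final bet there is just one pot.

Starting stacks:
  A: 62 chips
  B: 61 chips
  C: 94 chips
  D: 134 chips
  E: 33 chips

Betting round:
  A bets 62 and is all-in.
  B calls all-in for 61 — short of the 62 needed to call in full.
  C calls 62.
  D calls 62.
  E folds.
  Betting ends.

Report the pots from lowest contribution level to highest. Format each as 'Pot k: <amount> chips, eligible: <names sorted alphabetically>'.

Pot 1: 244 chips, eligible: A, B, C, D
Pot 2: 3 chips, eligible: A, C, D

Derivation:
Contributions: A=62, B=61, C=62, D=62
Folded: E
Pot levels (distinct totals of non-folded players): 61, 62
Layer 1-61: 61 each from A, B, C, D = 61*4 = 244 chips; eligible A, B, C, D
Layer 62-62: 1 each from A, C, D = 1*3 = 3 chips; eligible A, C, D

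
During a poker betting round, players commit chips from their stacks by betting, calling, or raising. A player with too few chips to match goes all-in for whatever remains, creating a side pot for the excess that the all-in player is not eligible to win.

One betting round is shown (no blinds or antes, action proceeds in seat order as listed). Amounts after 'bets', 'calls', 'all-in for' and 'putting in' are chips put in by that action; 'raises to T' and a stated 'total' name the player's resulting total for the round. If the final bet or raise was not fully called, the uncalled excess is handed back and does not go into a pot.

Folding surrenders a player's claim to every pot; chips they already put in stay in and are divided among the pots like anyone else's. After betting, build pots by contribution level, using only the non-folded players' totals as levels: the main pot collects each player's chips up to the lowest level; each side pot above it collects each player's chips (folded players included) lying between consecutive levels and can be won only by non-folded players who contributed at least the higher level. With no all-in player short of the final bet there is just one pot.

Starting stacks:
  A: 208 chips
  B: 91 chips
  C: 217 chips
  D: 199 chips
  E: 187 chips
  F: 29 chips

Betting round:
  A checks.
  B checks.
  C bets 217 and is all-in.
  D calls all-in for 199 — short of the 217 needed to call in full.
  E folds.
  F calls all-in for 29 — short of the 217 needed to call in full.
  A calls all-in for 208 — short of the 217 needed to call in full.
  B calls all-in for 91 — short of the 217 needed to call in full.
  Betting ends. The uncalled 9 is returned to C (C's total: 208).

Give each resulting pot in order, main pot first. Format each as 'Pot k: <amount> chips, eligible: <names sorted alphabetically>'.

Pot 1: 145 chips, eligible: A, B, C, D, F
Pot 2: 248 chips, eligible: A, B, C, D
Pot 3: 324 chips, eligible: A, C, D
Pot 4: 18 chips, eligible: A, C

Derivation:
Contributions (after 9 returned to C): A=208, B=91, C=208, D=199, F=29
Folded: E
Pot levels (distinct totals of non-folded players): 29, 91, 199, 208
Layer 1-29: 29 each from A, B, C, D, F = 29*5 = 145 chips; eligible A, B, C, D, F
Layer 30-91: 62 each from A, B, C, D = 62*4 = 248 chips; eligible A, B, C, D
Layer 92-199: 108 each from A, C, D = 108*3 = 324 chips; eligible A, C, D
Layer 200-208: 9 each from A, C = 9*2 = 18 chips; eligible A, C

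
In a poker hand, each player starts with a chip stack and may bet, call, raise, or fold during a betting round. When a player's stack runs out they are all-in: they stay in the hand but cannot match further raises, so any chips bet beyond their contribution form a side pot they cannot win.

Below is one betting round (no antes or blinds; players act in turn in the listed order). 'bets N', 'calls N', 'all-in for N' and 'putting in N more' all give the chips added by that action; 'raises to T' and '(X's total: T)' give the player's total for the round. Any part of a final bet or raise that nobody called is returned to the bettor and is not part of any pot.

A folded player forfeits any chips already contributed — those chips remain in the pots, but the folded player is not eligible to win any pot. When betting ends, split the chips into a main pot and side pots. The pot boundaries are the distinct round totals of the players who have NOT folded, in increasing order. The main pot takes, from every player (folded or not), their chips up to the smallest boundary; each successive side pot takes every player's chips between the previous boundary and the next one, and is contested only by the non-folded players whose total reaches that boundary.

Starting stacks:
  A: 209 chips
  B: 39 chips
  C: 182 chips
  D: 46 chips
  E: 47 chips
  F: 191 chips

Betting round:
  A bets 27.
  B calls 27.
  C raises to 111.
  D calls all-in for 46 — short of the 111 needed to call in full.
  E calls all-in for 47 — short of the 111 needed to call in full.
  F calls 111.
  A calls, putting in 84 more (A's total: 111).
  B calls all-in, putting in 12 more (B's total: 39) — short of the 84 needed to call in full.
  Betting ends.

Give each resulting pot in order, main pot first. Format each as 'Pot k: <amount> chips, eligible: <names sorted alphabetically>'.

Pot 1: 234 chips, eligible: A, B, C, D, E, F
Pot 2: 35 chips, eligible: A, C, D, E, F
Pot 3: 4 chips, eligible: A, C, E, F
Pot 4: 192 chips, eligible: A, C, F

Derivation:
Contributions: A=111, B=39, C=111, D=46, E=47, F=111
Pot levels (distinct totals of non-folded players): 39, 46, 47, 111
Layer 1-39: 39 each from A, B, C, D, E, F = 39*6 = 234 chips; eligible A, B, C, D, E, F
Layer 40-46: 7 each from A, C, D, E, F = 7*5 = 35 chips; eligible A, C, D, E, F
Layer 47-47: 1 each from A, C, E, F = 1*4 = 4 chips; eligible A, C, E, F
Layer 48-111: 64 each from A, C, F = 64*3 = 192 chips; eligible A, C, F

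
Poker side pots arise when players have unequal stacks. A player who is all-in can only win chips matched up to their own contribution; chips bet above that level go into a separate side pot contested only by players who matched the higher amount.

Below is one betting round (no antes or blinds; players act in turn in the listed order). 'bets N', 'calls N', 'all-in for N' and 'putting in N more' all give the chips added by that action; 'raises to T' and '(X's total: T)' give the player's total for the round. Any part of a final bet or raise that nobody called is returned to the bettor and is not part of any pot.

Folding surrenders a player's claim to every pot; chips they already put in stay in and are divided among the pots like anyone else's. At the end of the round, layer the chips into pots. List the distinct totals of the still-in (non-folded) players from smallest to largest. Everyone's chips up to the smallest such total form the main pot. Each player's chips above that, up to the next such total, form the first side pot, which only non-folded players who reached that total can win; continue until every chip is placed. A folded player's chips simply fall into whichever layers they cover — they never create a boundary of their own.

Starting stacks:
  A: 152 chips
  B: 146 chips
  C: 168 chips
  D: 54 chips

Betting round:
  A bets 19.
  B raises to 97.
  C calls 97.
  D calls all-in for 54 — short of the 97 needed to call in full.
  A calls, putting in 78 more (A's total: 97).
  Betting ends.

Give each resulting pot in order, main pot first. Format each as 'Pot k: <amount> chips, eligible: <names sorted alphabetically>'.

Pot 1: 216 chips, eligible: A, B, C, D
Pot 2: 129 chips, eligible: A, B, C

Derivation:
Contributions: A=97, B=97, C=97, D=54
Pot levels (distinct totals of non-folded players): 54, 97
Layer 1-54: 54 each from A, B, C, D = 54*4 = 216 chips; eligible A, B, C, D
Layer 55-97: 43 each from A, B, C = 43*3 = 129 chips; eligible A, B, C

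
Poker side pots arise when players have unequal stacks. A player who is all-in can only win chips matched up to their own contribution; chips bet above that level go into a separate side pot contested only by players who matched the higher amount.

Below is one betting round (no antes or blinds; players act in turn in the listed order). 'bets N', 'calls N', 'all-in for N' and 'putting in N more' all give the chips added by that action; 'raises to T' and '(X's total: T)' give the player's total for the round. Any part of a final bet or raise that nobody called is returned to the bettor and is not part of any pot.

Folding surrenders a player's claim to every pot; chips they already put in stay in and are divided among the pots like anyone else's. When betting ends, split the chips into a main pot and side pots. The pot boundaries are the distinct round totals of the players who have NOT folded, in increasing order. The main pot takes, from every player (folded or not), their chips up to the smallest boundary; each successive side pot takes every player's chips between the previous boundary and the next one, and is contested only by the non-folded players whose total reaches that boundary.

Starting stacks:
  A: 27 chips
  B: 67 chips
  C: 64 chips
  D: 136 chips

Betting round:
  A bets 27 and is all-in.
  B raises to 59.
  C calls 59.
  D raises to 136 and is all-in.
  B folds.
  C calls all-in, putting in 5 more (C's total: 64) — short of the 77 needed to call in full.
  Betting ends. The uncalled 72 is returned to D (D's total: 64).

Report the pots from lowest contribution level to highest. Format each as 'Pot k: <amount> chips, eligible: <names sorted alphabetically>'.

Contributions (after 72 returned to D): A=27, B=59, C=64, D=64
Folded: B
Pot levels (distinct totals of non-folded players): 27, 64
Layer 1-27: 27 each from A, B, C, D = 27*4 = 108 chips; eligible A, C, D
Layer 28-64: B 32 + C 37 + D 37 = 106 chips; eligible C, D

Pot 1: 108 chips, eligible: A, C, D
Pot 2: 106 chips, eligible: C, D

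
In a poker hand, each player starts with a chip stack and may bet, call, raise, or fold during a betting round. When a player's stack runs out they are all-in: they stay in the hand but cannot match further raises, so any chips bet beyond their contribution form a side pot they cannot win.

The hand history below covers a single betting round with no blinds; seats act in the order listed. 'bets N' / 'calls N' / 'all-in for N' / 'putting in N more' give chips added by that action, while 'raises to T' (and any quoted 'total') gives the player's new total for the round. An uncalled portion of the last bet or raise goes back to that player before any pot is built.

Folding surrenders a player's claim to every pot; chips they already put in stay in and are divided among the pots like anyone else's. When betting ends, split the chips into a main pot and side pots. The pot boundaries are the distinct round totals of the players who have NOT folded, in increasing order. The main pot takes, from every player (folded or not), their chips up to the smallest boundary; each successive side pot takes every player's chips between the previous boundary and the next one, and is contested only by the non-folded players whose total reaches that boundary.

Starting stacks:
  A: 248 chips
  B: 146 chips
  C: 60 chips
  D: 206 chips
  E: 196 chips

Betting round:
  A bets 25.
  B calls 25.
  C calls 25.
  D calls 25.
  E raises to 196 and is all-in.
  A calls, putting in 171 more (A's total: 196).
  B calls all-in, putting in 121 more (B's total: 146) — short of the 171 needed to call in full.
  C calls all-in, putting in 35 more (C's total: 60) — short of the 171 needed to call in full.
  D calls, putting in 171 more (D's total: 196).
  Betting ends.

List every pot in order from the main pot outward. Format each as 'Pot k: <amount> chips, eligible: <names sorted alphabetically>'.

Pot 1: 300 chips, eligible: A, B, C, D, E
Pot 2: 344 chips, eligible: A, B, D, E
Pot 3: 150 chips, eligible: A, D, E

Derivation:
Contributions: A=196, B=146, C=60, D=196, E=196
Pot levels (distinct totals of non-folded players): 60, 146, 196
Layer 1-60: 60 each from A, B, C, D, E = 60*5 = 300 chips; eligible A, B, C, D, E
Layer 61-146: 86 each from A, B, D, E = 86*4 = 344 chips; eligible A, B, D, E
Layer 147-196: 50 each from A, D, E = 50*3 = 150 chips; eligible A, D, E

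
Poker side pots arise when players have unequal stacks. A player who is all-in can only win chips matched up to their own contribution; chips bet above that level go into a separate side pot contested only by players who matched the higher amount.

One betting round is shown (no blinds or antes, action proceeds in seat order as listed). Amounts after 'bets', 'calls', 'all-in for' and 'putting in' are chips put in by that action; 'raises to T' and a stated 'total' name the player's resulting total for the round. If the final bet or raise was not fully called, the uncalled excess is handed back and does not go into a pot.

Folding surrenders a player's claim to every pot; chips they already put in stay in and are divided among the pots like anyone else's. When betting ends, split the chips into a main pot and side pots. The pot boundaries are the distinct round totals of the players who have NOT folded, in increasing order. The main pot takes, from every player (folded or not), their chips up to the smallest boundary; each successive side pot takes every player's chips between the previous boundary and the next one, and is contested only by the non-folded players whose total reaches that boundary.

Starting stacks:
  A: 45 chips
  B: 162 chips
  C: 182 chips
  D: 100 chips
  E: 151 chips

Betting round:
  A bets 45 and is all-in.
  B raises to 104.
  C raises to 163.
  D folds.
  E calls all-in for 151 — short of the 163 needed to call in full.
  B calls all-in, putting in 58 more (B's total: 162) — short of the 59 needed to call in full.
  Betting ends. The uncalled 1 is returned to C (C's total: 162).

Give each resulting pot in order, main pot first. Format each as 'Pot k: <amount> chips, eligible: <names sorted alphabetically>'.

Contributions (after 1 returned to C): A=45, B=162, C=162, E=151
Folded: D
Pot levels (distinct totals of non-folded players): 45, 151, 162
Layer 1-45: 45 each from A, B, C, E = 45*4 = 180 chips; eligible A, B, C, E
Layer 46-151: 106 each from B, C, E = 106*3 = 318 chips; eligible B, C, E
Layer 152-162: 11 each from B, C = 11*2 = 22 chips; eligible B, C

Pot 1: 180 chips, eligible: A, B, C, E
Pot 2: 318 chips, eligible: B, C, E
Pot 3: 22 chips, eligible: B, C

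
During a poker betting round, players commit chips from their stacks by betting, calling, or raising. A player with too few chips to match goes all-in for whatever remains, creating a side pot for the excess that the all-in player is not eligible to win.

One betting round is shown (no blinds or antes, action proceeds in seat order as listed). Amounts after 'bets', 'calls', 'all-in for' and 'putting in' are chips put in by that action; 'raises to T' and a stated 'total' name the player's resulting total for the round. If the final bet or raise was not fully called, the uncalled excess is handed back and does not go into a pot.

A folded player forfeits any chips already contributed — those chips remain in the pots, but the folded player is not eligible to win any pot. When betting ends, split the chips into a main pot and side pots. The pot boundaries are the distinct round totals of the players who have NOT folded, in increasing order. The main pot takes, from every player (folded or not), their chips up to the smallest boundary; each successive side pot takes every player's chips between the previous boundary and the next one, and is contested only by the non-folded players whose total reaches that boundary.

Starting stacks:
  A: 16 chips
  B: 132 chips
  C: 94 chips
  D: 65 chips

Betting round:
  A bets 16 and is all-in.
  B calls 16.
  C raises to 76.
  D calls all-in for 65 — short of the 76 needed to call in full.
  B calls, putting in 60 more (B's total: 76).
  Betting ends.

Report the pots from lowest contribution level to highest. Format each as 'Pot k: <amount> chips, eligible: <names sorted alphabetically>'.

Contributions: A=16, B=76, C=76, D=65
Pot levels (distinct totals of non-folded players): 16, 65, 76
Layer 1-16: 16 each from A, B, C, D = 16*4 = 64 chips; eligible A, B, C, D
Layer 17-65: 49 each from B, C, D = 49*3 = 147 chips; eligible B, C, D
Layer 66-76: 11 each from B, C = 11*2 = 22 chips; eligible B, C

Pot 1: 64 chips, eligible: A, B, C, D
Pot 2: 147 chips, eligible: B, C, D
Pot 3: 22 chips, eligible: B, C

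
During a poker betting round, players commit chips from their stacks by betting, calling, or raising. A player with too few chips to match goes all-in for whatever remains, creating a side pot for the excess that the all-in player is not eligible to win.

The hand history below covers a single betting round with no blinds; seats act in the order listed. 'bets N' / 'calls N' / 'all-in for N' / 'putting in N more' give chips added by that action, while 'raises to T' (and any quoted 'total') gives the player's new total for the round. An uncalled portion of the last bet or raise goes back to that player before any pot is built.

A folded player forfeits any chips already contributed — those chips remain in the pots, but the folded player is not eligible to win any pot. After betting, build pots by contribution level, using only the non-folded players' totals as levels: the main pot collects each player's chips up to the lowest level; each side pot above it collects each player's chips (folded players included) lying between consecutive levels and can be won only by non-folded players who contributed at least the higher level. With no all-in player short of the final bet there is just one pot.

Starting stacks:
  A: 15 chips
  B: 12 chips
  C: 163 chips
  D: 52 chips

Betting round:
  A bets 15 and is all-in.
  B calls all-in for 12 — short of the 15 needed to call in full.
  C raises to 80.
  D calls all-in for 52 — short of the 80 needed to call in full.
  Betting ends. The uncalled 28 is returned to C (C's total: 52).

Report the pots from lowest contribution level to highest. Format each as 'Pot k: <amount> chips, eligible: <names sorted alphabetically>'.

Contributions (after 28 returned to C): A=15, B=12, C=52, D=52
Pot levels (distinct totals of non-folded players): 12, 15, 52
Layer 1-12: 12 each from A, B, C, D = 12*4 = 48 chips; eligible A, B, C, D
Layer 13-15: 3 each from A, C, D = 3*3 = 9 chips; eligible A, C, D
Layer 16-52: 37 each from C, D = 37*2 = 74 chips; eligible C, D

Pot 1: 48 chips, eligible: A, B, C, D
Pot 2: 9 chips, eligible: A, C, D
Pot 3: 74 chips, eligible: C, D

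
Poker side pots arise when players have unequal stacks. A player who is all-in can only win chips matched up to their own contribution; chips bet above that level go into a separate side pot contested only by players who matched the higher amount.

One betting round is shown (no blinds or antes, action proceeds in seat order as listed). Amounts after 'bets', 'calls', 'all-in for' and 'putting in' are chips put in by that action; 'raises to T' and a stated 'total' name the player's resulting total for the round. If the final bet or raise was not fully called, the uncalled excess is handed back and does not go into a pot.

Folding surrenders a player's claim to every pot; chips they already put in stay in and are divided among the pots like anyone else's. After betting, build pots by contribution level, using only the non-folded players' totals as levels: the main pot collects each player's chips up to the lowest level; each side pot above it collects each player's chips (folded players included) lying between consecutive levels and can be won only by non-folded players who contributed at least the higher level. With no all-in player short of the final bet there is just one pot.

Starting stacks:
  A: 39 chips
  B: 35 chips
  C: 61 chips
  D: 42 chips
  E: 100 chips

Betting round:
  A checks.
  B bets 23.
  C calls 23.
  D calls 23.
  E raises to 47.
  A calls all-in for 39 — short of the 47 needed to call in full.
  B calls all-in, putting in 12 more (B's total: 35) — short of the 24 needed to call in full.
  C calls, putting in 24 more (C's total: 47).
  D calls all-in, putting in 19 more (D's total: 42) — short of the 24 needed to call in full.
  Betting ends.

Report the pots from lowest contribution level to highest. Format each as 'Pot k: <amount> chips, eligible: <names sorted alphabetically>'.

Contributions: A=39, B=35, C=47, D=42, E=47
Pot levels (distinct totals of non-folded players): 35, 39, 42, 47
Layer 1-35: 35 each from A, B, C, D, E = 35*5 = 175 chips; eligible A, B, C, D, E
Layer 36-39: 4 each from A, C, D, E = 4*4 = 16 chips; eligible A, C, D, E
Layer 40-42: 3 each from C, D, E = 3*3 = 9 chips; eligible C, D, E
Layer 43-47: 5 each from C, E = 5*2 = 10 chips; eligible C, E

Pot 1: 175 chips, eligible: A, B, C, D, E
Pot 2: 16 chips, eligible: A, C, D, E
Pot 3: 9 chips, eligible: C, D, E
Pot 4: 10 chips, eligible: C, E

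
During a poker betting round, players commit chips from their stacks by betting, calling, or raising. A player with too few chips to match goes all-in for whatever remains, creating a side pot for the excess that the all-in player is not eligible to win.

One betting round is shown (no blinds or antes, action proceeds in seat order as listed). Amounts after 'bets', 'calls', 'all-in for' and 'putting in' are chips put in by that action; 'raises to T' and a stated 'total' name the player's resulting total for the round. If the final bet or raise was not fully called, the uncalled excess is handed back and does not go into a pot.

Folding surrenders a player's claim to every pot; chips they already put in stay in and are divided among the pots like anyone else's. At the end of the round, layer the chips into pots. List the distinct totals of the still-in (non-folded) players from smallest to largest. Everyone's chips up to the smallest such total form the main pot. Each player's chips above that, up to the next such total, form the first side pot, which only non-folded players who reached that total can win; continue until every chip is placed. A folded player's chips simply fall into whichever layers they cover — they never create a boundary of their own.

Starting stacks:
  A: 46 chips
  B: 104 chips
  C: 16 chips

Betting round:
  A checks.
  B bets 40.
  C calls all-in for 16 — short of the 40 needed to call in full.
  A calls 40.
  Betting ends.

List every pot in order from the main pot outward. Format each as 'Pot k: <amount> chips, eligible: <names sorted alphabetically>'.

Contributions: A=40, B=40, C=16
Pot levels (distinct totals of non-folded players): 16, 40
Layer 1-16: 16 each from A, B, C = 16*3 = 48 chips; eligible A, B, C
Layer 17-40: 24 each from A, B = 24*2 = 48 chips; eligible A, B

Pot 1: 48 chips, eligible: A, B, C
Pot 2: 48 chips, eligible: A, B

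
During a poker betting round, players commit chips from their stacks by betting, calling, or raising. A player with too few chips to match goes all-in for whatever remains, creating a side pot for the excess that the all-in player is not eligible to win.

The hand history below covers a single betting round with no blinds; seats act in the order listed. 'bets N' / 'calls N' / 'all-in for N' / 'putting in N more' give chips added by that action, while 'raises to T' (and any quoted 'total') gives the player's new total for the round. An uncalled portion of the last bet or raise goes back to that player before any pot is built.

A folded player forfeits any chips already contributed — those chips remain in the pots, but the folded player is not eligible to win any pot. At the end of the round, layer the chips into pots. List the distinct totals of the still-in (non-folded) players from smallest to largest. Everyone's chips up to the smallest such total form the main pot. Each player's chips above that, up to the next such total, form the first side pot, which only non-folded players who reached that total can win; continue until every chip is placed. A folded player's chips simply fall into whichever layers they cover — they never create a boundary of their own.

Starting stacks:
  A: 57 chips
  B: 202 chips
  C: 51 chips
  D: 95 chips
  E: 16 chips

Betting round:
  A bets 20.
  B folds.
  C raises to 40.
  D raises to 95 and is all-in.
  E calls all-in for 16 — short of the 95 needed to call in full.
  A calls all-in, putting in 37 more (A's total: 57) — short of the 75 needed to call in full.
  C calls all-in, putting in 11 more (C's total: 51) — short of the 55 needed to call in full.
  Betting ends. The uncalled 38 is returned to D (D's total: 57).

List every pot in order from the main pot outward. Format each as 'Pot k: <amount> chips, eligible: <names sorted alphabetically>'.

Contributions (after 38 returned to D): A=57, C=51, D=57, E=16
Folded: B
Pot levels (distinct totals of non-folded players): 16, 51, 57
Layer 1-16: 16 each from A, C, D, E = 16*4 = 64 chips; eligible A, C, D, E
Layer 17-51: 35 each from A, C, D = 35*3 = 105 chips; eligible A, C, D
Layer 52-57: 6 each from A, D = 6*2 = 12 chips; eligible A, D

Pot 1: 64 chips, eligible: A, C, D, E
Pot 2: 105 chips, eligible: A, C, D
Pot 3: 12 chips, eligible: A, D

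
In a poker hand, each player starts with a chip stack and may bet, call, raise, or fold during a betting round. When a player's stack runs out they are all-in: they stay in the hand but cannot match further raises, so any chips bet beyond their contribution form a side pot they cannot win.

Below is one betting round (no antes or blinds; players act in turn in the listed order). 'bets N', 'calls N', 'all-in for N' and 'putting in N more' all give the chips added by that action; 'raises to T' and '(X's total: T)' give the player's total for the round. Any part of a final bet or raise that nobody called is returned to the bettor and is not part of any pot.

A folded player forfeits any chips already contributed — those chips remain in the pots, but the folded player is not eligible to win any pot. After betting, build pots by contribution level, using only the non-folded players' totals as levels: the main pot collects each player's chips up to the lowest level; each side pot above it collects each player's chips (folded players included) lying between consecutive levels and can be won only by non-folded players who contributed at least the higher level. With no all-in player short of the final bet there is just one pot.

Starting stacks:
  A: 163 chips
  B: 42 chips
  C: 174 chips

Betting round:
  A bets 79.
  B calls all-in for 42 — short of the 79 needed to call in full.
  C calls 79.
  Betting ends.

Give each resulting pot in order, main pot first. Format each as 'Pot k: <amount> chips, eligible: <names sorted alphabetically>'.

Contributions: A=79, B=42, C=79
Pot levels (distinct totals of non-folded players): 42, 79
Layer 1-42: 42 each from A, B, C = 42*3 = 126 chips; eligible A, B, C
Layer 43-79: 37 each from A, C = 37*2 = 74 chips; eligible A, C

Pot 1: 126 chips, eligible: A, B, C
Pot 2: 74 chips, eligible: A, C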